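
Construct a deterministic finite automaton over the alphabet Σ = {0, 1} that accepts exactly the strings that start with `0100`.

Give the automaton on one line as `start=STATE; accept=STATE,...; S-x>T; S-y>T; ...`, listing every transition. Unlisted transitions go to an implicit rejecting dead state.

Check the first 4 symbols one by one: q0 through q3 record how many have matched `0100` so far; any wrong symbol goes to the dead state q5. After all 4 match we enter the accepting sink q4.
        0   1  
>  q0   q1  q5 
   q1   q5  q2 
   q2   q3  q5 
   q3   q4  q5 
 * q4   q4  q4 
   q5   q5  q5 
(> = start, * = accepting)

start=q0; accept=q4; q0-0>q1; q0-1>q5; q1-0>q5; q1-1>q2; q2-0>q3; q2-1>q5; q3-0>q4; q3-1>q5; q4-0>q4; q4-1>q4; q5-0>q5; q5-1>q5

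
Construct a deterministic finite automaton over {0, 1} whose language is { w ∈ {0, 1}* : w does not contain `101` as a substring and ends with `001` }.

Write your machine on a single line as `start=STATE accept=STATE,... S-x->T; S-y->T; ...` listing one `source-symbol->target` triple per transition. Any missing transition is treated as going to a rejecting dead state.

start=S0; accept=S5; S0-0->S1; S0-1->S2; S1-0->S3; S1-1->S2; S2-0->S4; S2-1->S2; S3-0->S3; S3-1->S5; S4-0->S3; S4-1->S6; S5-0->S4; S5-1->S2; S6-0->S7; S6-1->S6; S7-0->S8; S7-1->S6; S8-0->S8; S8-1->S9; S9-0->S7; S9-1->S6

Build one automaton per condition and run them in lockstep. The first has 4 states tracking partial matches of the forbidden pattern `101`; the second has 4 states tracking how much of the suffix `001` has currently been matched. A product state is a pair (one from each), accepting exactly when both do.
        0   1  
>  S0   S1  S2 
   S1   S3  S2 
   S2   S4  S2 
   S3   S3  S5 
   S4   S3  S6 
 * S5   S4  S2 
   S6   S7  S6 
   S7   S8  S6 
   S8   S8  S9 
   S9   S7  S6 
(> = start, * = accepting)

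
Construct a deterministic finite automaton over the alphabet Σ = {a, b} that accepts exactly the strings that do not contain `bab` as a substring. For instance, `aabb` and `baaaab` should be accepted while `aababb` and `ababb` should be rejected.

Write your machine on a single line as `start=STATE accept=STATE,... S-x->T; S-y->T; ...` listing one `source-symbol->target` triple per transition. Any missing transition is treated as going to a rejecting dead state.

start=S0; accept=S0,S1,S2; S0-a->S0; S0-b->S1; S1-a->S2; S1-b->S1; S2-a->S0; S2-b->S3; S3-a->S3; S3-b->S3

Track partial matches of the forbidden pattern `bab`. State S3 is a dead state reached once `bab` has occurred; every other state accepts. S0 means no part of `bab` is currently matched.
With 4 states:
        a   b  
>* S0   S0  S1 
 * S1   S2  S1 
 * S2   S0  S3 
   S3   S3  S3 
(> = start, * = accepting)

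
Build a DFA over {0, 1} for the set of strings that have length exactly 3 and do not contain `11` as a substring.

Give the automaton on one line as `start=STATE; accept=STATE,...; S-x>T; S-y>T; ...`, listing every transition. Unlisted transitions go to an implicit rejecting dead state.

Run two small machines in parallel and take their product. One (5 states) tracks the input length, saturating at 4; the other (3 states) tracks partial matches of the forbidden pattern `11`. Each combined state is a pair, one component from each; accept when both components accept.
12 states suffice.
          0    1  
>  q0     q1   q2 
   q1     q3   q4 
   q2     q3   q5 
   q3     q6   q7 
   q4     q6   q8 
   q5     q8   q8 
 * q6     q9  q10 
 * q7     q9  q11 
   q8    q11  q11 
   q9     q9  q10 
   q10    q9  q11 
   q11   q11  q11 
(> = start, * = accepting)

start=q0; accept=q6,q7; q0-0>q1; q0-1>q2; q1-0>q3; q1-1>q4; q2-0>q3; q2-1>q5; q3-0>q6; q3-1>q7; q4-0>q6; q4-1>q8; q5-0>q8; q5-1>q8; q6-0>q9; q6-1>q10; q7-0>q9; q7-1>q11; q8-0>q11; q8-1>q11; q9-0>q9; q9-1>q10; q10-0>q9; q10-1>q11; q11-0>q11; q11-1>q11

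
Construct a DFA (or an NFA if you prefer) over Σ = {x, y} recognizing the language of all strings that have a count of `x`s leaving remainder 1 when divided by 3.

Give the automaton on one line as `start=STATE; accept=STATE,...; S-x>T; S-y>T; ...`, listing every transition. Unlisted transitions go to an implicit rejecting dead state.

Keep the running count of `x`s modulo 3: each `x` advances along the cycle S0 → S1 → S2 → S0 while other symbols loop. Accept at S1.
3 states suffice.
        x   y  
>  S0   S1  S0 
 * S1   S2  S1 
   S2   S0  S2 
(> = start, * = accepting)

start=S0; accept=S1; S0-x>S1; S0-y>S0; S1-x>S2; S1-y>S1; S2-x>S0; S2-y>S2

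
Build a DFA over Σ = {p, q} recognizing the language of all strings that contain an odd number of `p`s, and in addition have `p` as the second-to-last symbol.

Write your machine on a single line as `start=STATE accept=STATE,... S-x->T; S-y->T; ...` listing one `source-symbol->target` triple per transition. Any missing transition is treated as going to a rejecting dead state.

start=S0; accept=S3,S4; S0-p->S1; S0-q->S0; S1-p->S2; S1-q->S3; S2-p->S4; S2-q->S0; S3-p->S2; S3-q->S5; S4-p->S2; S4-q->S3; S5-p->S2; S5-q->S5

Handle the two conditions separately and then intersect. The first has 2 states tracking the count of `p`s modulo 2; the second has 7 states tracking the last 2 symbols read. A product state is a pair (one from each), accepting exactly when both do. Minimizing collapses redundant product states.
6 states suffice.
        p   q  
>  S0   S1  S0 
   S1   S2  S3 
   S2   S4  S0 
 * S3   S2  S5 
 * S4   S2  S3 
   S5   S2  S5 
(> = start, * = accepting)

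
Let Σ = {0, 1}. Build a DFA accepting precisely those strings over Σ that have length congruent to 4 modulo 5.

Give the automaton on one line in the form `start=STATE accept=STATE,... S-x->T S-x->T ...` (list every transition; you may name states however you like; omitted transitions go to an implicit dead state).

Count input length modulo 5: every symbol advances one step around the cycle A → B → C → D → E → A. Accept at E.
5 states suffice.
       0  1 
>  A   B  B 
   B   C  C 
   C   D  D 
   D   E  E 
 * E   A  A 
(> = start, * = accepting)

start=A accept=E A-0->B A-1->B B-0->C B-1->C C-0->D C-1->D D-0->E D-1->E E-0->A E-1->A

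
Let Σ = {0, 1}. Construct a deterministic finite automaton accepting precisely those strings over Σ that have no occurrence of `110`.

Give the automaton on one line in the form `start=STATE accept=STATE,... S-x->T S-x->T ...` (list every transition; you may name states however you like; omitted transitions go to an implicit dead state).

start=S0 accept=S0,S1,S2 S0-0->S0 S0-1->S1 S1-0->S0 S1-1->S2 S2-0->S3 S2-1->S2 S3-0->S3 S3-1->S3

This is the complement of 'contains `110`'. Use the same substring-matching states — S0 through S3 holding how much of `110` has just been matched — but flip the accepting set: everything except the trap S3 accepts.
With 4 states:
        0   1  
>* S0   S0  S1 
 * S1   S0  S2 
 * S2   S3  S2 
   S3   S3  S3 
(> = start, * = accepting)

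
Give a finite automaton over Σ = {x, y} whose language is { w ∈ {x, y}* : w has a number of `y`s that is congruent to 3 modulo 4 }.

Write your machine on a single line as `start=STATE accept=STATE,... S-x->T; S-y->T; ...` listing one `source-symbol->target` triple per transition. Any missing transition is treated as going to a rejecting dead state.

The only thing that matters is how many `y`s have appeared, reduced mod 4. Use one state per residue: A for 0, …, D for 3. Reading `y` moves to the next residue; anything else stays put. D is accepting.
4 states suffice.
       x  y 
>  A   A  B 
   B   B  C 
   C   C  D 
 * D   D  A 
(> = start, * = accepting)

start=A; accept=D; A-x->A; A-y->B; B-x->B; B-y->C; C-x->C; C-y->D; D-x->D; D-y->A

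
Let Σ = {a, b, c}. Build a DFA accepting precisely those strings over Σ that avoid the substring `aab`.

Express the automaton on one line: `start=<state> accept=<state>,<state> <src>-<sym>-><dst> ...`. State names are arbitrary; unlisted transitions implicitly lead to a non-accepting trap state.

start=S0 accept=S0,S1,S2 S0-a->S1 S0-b->S0 S0-c->S0 S1-a->S2 S1-b->S0 S1-c->S0 S2-a->S2 S2-b->S3 S2-c->S0 S3-a->S3 S3-b->S3 S3-c->S3

This is the complement of 'contains `aab`'. Use the same substring-matching states — S0 through S3 holding how much of `aab` has just been matched — but flip the accepting set: everything except the trap S3 accepts.
        a   b   c  
>* S0   S1  S0  S0 
 * S1   S2  S0  S0 
 * S2   S2  S3  S0 
   S3   S3  S3  S3 
(> = start, * = accepting)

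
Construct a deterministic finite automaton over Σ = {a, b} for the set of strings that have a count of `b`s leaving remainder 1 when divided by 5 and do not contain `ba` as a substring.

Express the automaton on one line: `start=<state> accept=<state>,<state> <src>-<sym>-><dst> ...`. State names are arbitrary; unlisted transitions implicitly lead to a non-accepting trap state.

start=S0 accept=S1 S0-a->S0 S0-b->S1 S1-a->S2 S1-b->S3 S2-a->S2 S2-b->S4 S3-a->S4 S3-b->S5 S4-a->S4 S4-b->S6 S5-a->S6 S5-b->S7 S6-a->S6 S6-b->S8 S7-a->S8 S7-b->S9 S8-a->S8 S8-b->S10 S9-a->S10 S9-b->S1 S10-a->S10 S10-b->S2

Run two small machines in parallel and take their product. One (5 states) tracks the count of `b`s modulo 5; the other (3 states) tracks partial matches of the forbidden pattern `ba`. Each combined state is a pair, one component from each; accept when both components accept.
11 states suffice.
          a    b  
>  S0     S0   S1 
 * S1     S2   S3 
   S2     S2   S4 
   S3     S4   S5 
   S4     S4   S6 
   S5     S6   S7 
   S6     S6   S8 
   S7     S8   S9 
   S8     S8  S10 
   S9    S10   S1 
   S10   S10   S2 
(> = start, * = accepting)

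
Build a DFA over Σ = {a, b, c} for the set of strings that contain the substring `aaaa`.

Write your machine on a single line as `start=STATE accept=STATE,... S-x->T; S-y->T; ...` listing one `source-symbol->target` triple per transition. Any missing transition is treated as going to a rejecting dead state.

States q0..q3 record the length of the longest prefix of `aaaa` that matches the current input suffix. Reaching q4 means `aaaa` has been seen, and we stay there forever. Accept from q4.
5 states suffice.
        a   b   c  
>  q0   q1  q0  q0 
   q1   q2  q0  q0 
   q2   q3  q0  q0 
   q3   q4  q0  q0 
 * q4   q4  q4  q4 
(> = start, * = accepting)

start=q0; accept=q4; q0-a->q1; q0-b->q0; q0-c->q0; q1-a->q2; q1-b->q0; q1-c->q0; q2-a->q3; q2-b->q0; q2-c->q0; q3-a->q4; q3-b->q0; q3-c->q0; q4-a->q4; q4-b->q4; q4-c->q4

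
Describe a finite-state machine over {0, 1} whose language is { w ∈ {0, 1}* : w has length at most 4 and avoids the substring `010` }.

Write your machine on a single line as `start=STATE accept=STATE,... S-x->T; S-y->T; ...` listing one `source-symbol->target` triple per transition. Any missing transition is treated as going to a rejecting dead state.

Build one automaton per condition and run them in lockstep. One (6 states) tracks the input length, saturating at 5; the other (4 states) tracks partial matches of the forbidden pattern `010`. Each combined state is a pair, one component from each; accept when both components accept. Minimizing collapses redundant product states.
A 10-state machine:
        0   1  
>* q0   q1  q2 
 * q1   q3  q4 
 * q2   q3  q5 
 * q3   q6  q7 
 * q4   q8  q6 
 * q5   q6  q6 
 * q6   q9  q9 
 * q7   q8  q9 
   q8   q8  q8 
 * q9   q8  q8 
(> = start, * = accepting)

start=q0; accept=q0,q1,q2,q3,q4,q5,q6,q7,q9; q0-0->q1; q0-1->q2; q1-0->q3; q1-1->q4; q2-0->q3; q2-1->q5; q3-0->q6; q3-1->q7; q4-0->q8; q4-1->q6; q5-0->q6; q5-1->q6; q6-0->q9; q6-1->q9; q7-0->q8; q7-1->q9; q8-0->q8; q8-1->q8; q9-0->q8; q9-1->q8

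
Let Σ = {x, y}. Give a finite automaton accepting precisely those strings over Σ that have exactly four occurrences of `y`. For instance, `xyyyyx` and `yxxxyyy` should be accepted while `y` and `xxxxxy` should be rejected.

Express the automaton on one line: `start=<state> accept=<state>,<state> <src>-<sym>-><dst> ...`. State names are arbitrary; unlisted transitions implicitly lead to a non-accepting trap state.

Count `y`s, saturating at 5: states S0 through S4 mean 0 through 4 `y`s seen; S5 means more than 4. Each `y` increments (capped at S5); other symbols loop. Accept from {S4}.
A 6-state machine:
        x   y  
>  S0   S0  S1 
   S1   S1  S2 
   S2   S2  S3 
   S3   S3  S4 
 * S4   S4  S5 
   S5   S5  S5 
(> = start, * = accepting)

start=S0 accept=S4 S0-x->S0 S0-y->S1 S1-x->S1 S1-y->S2 S2-x->S2 S2-y->S3 S3-x->S3 S3-y->S4 S4-x->S4 S4-y->S5 S5-x->S5 S5-y->S5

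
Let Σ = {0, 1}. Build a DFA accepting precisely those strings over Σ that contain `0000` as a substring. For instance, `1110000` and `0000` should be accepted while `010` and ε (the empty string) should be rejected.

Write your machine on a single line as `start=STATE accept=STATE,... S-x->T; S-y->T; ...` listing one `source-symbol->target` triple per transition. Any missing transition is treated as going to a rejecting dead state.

start=q0; accept=q4; q0-0->q1; q0-1->q0; q1-0->q2; q1-1->q0; q2-0->q3; q2-1->q0; q3-0->q4; q3-1->q0; q4-0->q4; q4-1->q4

States q0..q3 record the length of the longest prefix of `0000` that matches the current input suffix. Reaching q4 means `0000` has been seen, and we stay there forever. Accept from q4.
5 states suffice.
        0   1  
>  q0   q1  q0 
   q1   q2  q0 
   q2   q3  q0 
   q3   q4  q0 
 * q4   q4  q4 
(> = start, * = accepting)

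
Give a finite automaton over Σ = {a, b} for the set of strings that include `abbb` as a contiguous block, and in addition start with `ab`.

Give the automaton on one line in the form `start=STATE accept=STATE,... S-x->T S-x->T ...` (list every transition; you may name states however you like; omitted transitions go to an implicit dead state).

Build one automaton per condition and run them in lockstep. The first has 5 states tracking whether and how much of `abbb` has been seen; the second has 4 states tracking whether the input so far still matches the prefix `ab`. A product state is a pair (one from each), accepting exactly when both do. Equivalent product states are then merged.
A 7-state machine:
        a   b  
>  s0   s1  s2 
   s1   s2  s3 
   s2   s2  s2 
   s3   s4  s5 
   s4   s4  s3 
   s5   s4  s6 
 * s6   s6  s6 
(> = start, * = accepting)

start=s0 accept=s6 s0-a->s1 s0-b->s2 s1-a->s2 s1-b->s3 s2-a->s2 s2-b->s2 s3-a->s4 s3-b->s5 s4-a->s4 s4-b->s3 s5-a->s4 s5-b->s6 s6-a->s6 s6-b->s6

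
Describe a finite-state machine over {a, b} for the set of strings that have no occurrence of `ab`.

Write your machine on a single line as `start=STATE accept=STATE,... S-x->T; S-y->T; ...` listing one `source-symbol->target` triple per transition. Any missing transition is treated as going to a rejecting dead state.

start=s0; accept=s0,s1; s0-a->s1; s0-b->s0; s1-a->s1; s1-b->s2; s2-a->s2; s2-b->s2

Track partial matches of the forbidden pattern `ab`. State s2 is a dead state reached once `ab` has occurred; every other state accepts. s0 means no part of `ab` is currently matched.
3 states suffice.
        a   b  
>* s0   s1  s0 
 * s1   s1  s2 
   s2   s2  s2 
(> = start, * = accepting)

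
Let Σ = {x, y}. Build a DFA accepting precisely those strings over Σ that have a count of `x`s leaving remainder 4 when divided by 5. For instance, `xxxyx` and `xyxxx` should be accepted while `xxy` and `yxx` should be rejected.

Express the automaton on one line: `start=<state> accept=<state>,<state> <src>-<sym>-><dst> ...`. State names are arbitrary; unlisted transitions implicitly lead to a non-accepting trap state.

start=s0 accept=s4 s0-x->s1 s0-y->s0 s1-x->s2 s1-y->s1 s2-x->s3 s2-y->s2 s3-x->s4 s3-y->s3 s4-x->s0 s4-y->s4

Keep the running count of `x`s modulo 5: each `x` advances along the cycle s0 → s1 → s2 → s3 → s4 → s0 while other symbols loop. Accept at s4.
        x   y  
>  s0   s1  s0 
   s1   s2  s1 
   s2   s3  s2 
   s3   s4  s3 
 * s4   s0  s4 
(> = start, * = accepting)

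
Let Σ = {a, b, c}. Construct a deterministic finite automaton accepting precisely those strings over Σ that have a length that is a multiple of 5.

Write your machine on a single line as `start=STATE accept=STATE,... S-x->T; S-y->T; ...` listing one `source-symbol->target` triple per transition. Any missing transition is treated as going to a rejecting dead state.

Only the length mod 5 matters, so use a 5-cycle: from any state, every input symbol moves to the next state, wrapping q4 back to q0. Mark q0 accepting.
5 states suffice.
        a   b   c  
>* q0   q1  q1  q1 
   q1   q2  q2  q2 
   q2   q3  q3  q3 
   q3   q4  q4  q4 
   q4   q0  q0  q0 
(> = start, * = accepting)

start=q0; accept=q0; q0-a->q1; q0-b->q1; q0-c->q1; q1-a->q2; q1-b->q2; q1-c->q2; q2-a->q3; q2-b->q3; q2-c->q3; q3-a->q4; q3-b->q4; q3-c->q4; q4-a->q0; q4-b->q0; q4-c->q0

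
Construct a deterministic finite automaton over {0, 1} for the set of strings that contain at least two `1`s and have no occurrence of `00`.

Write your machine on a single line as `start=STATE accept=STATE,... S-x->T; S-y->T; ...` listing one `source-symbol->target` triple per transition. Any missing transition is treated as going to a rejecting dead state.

Run two small machines in parallel and take their product. The first has 4 states tracking the count of `1`s, saturating at 3; the second has 3 states tracking partial matches of the forbidden pattern `00`. A product state is a pair (one from each), accepting exactly when both do. After merging equivalent states the machine shrinks.
With 7 states:
        0   1  
>  s0   s1  s2 
   s1   s3  s2 
   s2   s4  s5 
   s3   s3  s3 
   s4   s3  s5 
 * s5   s6  s5 
 * s6   s3  s5 
(> = start, * = accepting)

start=s0; accept=s5,s6; s0-0->s1; s0-1->s2; s1-0->s3; s1-1->s2; s2-0->s4; s2-1->s5; s3-0->s3; s3-1->s3; s4-0->s3; s4-1->s5; s5-0->s6; s5-1->s5; s6-0->s3; s6-1->s5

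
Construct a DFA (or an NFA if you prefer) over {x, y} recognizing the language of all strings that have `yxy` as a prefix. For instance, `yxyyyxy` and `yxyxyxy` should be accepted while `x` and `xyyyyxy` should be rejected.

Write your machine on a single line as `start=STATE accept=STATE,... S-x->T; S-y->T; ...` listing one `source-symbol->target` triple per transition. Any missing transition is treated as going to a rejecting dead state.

start=q0; accept=q3; q0-x->q4; q0-y->q1; q1-x->q2; q1-y->q4; q2-x->q4; q2-y->q3; q3-x->q3; q3-y->q3; q4-x->q4; q4-y->q4

Check the first 3 symbols one by one: q0 through q2 record how many have matched `yxy` so far; any wrong symbol goes to the dead state q4. After all 3 match we enter the accepting sink q3.
5 states suffice.
        x   y  
>  q0   q4  q1 
   q1   q2  q4 
   q2   q4  q3 
 * q3   q3  q3 
   q4   q4  q4 
(> = start, * = accepting)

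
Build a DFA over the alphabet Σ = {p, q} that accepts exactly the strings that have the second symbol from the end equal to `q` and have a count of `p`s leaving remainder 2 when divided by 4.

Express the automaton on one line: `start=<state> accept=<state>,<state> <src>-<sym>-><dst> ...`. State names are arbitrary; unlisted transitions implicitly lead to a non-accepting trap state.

Handle the two conditions separately and then intersect. One (7 states) tracks the last 2 symbols read; the other (4 states) tracks the count of `p`s modulo 4. Each combined state is a pair, one component from each; accept when both components accept. After merging equivalent states the machine shrinks.
8 states suffice.
       p  q 
>  A   B  A 
   B   C  D 
   C   E  F 
   D   G  D 
   E   A  E 
   F   E  H 
 * G   E  F 
 * H   E  H 
(> = start, * = accepting)

start=A accept=G,H A-p->B A-q->A B-p->C B-q->D C-p->E C-q->F D-p->G D-q->D E-p->A E-q->E F-p->E F-q->H G-p->E G-q->F H-p->E H-q->H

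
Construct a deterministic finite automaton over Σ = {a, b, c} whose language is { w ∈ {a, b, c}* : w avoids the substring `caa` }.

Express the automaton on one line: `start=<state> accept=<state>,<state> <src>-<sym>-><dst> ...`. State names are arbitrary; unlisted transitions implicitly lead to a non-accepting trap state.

This is the complement of 'contains `caa`'. Use the same substring-matching states — q0 through q3 holding how much of `caa` has just been matched — but flip the accepting set: everything except the trap q3 accepts.
With 4 states:
        a   b   c  
>* q0   q0  q0  q1 
 * q1   q2  q0  q1 
 * q2   q3  q0  q1 
   q3   q3  q3  q3 
(> = start, * = accepting)

start=q0 accept=q0,q1,q2 q0-a->q0 q0-b->q0 q0-c->q1 q1-a->q2 q1-b->q0 q1-c->q1 q2-a->q3 q2-b->q0 q2-c->q1 q3-a->q3 q3-b->q3 q3-c->q3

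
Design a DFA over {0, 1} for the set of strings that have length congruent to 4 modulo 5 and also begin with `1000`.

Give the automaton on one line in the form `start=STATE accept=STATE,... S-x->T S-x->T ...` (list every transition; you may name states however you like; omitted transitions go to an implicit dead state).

start=q0 accept=q5 q0-0->q1 q0-1->q2 q1-0->q1 q1-1->q1 q2-0->q3 q2-1->q1 q3-0->q4 q3-1->q1 q4-0->q5 q4-1->q1 q5-0->q6 q5-1->q6 q6-0->q7 q6-1->q7 q7-0->q8 q7-1->q8 q8-0->q9 q8-1->q9 q9-0->q5 q9-1->q5

Handle the two conditions separately and then intersect. The first has 5 states tracking the input length modulo 5; the second has 6 states tracking whether the input so far still matches the prefix `1000`. A product state is a pair (one from each), accepting exactly when both do. Equivalent product states are then merged.
        0   1  
>  q0   q1  q2 
   q1   q1  q1 
   q2   q3  q1 
   q3   q4  q1 
   q4   q5  q1 
 * q5   q6  q6 
   q6   q7  q7 
   q7   q8  q8 
   q8   q9  q9 
   q9   q5  q5 
(> = start, * = accepting)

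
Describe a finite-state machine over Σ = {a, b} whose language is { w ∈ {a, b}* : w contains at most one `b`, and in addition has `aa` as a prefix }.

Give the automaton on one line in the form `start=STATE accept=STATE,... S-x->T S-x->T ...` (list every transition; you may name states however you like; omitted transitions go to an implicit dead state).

Build one automaton per condition and run them in lockstep. One (3 states) tracks the count of `b`s, saturating at 2; the other (4 states) tracks whether the input so far still matches the prefix `aa`. Each combined state is a pair, one component from each; accept when both components accept.
7 states suffice.
        a   b  
>  S0   S1  S2 
   S1   S3  S2 
   S2   S2  S4 
 * S3   S3  S5 
   S4   S4  S4 
 * S5   S5  S6 
   S6   S6  S6 
(> = start, * = accepting)

start=S0 accept=S3,S5 S0-a->S1 S0-b->S2 S1-a->S3 S1-b->S2 S2-a->S2 S2-b->S4 S3-a->S3 S3-b->S5 S4-a->S4 S4-b->S4 S5-a->S5 S5-b->S6 S6-a->S6 S6-b->S6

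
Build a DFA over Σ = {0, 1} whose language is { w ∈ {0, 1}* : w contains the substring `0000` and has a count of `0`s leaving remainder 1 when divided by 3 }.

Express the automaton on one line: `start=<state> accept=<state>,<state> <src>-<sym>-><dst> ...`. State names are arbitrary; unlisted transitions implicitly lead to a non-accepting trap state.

Run two small machines in parallel and take their product. The first has 5 states tracking whether and how much of `0000` has been seen; the second has 3 states tracking the count of `0`s modulo 3. A product state is a pair (one from each), accepting exactly when both do.
15 states suffice.
          0    1  
>  S0     S1   S0 
   S1     S2   S3 
   S2     S4   S5 
   S3     S6   S3 
   S4     S7   S0 
   S5     S8   S5 
   S6     S9   S5 
 * S7    S10   S7 
   S8    S11   S0 
   S9    S12   S0 
   S10   S13  S10 
   S11   S14   S3 
   S12   S10   S3 
   S13    S7  S13 
   S14   S13   S5 
(> = start, * = accepting)

start=S0 accept=S7 S0-0->S1 S0-1->S0 S1-0->S2 S1-1->S3 S2-0->S4 S2-1->S5 S3-0->S6 S3-1->S3 S4-0->S7 S4-1->S0 S5-0->S8 S5-1->S5 S6-0->S9 S6-1->S5 S7-0->S10 S7-1->S7 S8-0->S11 S8-1->S0 S9-0->S12 S9-1->S0 S10-0->S13 S10-1->S10 S11-0->S14 S11-1->S3 S12-0->S10 S12-1->S3 S13-0->S7 S13-1->S13 S14-0->S13 S14-1->S5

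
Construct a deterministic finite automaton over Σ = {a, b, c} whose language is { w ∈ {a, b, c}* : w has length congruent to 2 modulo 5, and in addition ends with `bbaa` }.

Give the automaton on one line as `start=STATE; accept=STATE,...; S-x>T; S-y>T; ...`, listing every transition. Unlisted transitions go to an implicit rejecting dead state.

Build one automaton per condition and run them in lockstep. One (5 states) tracks the input length modulo 5; the other (5 states) tracks how much of the suffix `bbaa` has currently been matched. Each combined state is a pair, one component from each; accept when both components accept. Minimizing collapses redundant product states.
A 9-state machine:
        a   b   c  
>  q0   q1  q1  q1 
   q1   q2  q2  q2 
   q2   q3  q3  q3 
   q3   q4  q5  q4 
   q4   q0  q0  q0 
   q5   q0  q6  q0 
   q6   q7  q1  q1 
   q7   q8  q2  q2 
 * q8   q3  q3  q3 
(> = start, * = accepting)

start=q0; accept=q8; q0-a>q1; q0-b>q1; q0-c>q1; q1-a>q2; q1-b>q2; q1-c>q2; q2-a>q3; q2-b>q3; q2-c>q3; q3-a>q4; q3-b>q5; q3-c>q4; q4-a>q0; q4-b>q0; q4-c>q0; q5-a>q0; q5-b>q6; q5-c>q0; q6-a>q7; q6-b>q1; q6-c>q1; q7-a>q8; q7-b>q2; q7-c>q2; q8-a>q3; q8-b>q3; q8-c>q3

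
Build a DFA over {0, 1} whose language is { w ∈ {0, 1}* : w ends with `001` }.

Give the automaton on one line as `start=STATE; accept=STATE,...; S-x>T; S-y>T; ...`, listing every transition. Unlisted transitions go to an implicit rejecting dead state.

Remember how much of `001` the current input suffix matches. State q0 means no match yet; q1 means the last symbol is `0`; q2 means the last 2 symbols are `00`; q3 means the last 3 symbols are `001`. Only q3 accepts. On a mismatch, fall back to the longest proper suffix that is still a prefix of `001`.
With 4 states:
        0   1  
>  q0   q1  q0 
   q1   q2  q0 
   q2   q2  q3 
 * q3   q1  q0 
(> = start, * = accepting)

start=q0; accept=q3; q0-0>q1; q0-1>q0; q1-0>q2; q1-1>q0; q2-0>q2; q2-1>q3; q3-0>q1; q3-1>q0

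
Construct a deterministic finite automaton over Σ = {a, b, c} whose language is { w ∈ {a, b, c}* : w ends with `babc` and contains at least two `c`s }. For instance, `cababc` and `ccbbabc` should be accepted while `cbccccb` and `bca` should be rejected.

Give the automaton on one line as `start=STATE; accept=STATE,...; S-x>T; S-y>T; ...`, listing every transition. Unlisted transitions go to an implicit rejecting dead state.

start=S0; accept=S5; S0-a>S0; S0-b>S0; S0-c>S1; S1-a>S1; S1-b>S2; S1-c>S1; S2-a>S3; S2-b>S2; S2-c>S1; S3-a>S1; S3-b>S4; S3-c>S1; S4-a>S3; S4-b>S2; S4-c>S5; S5-a>S1; S5-b>S2; S5-c>S1

Run two small machines in parallel and take their product. The first has 5 states tracking how much of the suffix `babc` has currently been matched; the second has 4 states tracking the count of `c`s, saturating at 3. A product state is a pair (one from each), accepting exactly when both do. Minimizing collapses redundant product states.
A 6-state machine:
        a   b   c  
>  S0   S0  S0  S1 
   S1   S1  S2  S1 
   S2   S3  S2  S1 
   S3   S1  S4  S1 
   S4   S3  S2  S5 
 * S5   S1  S2  S1 
(> = start, * = accepting)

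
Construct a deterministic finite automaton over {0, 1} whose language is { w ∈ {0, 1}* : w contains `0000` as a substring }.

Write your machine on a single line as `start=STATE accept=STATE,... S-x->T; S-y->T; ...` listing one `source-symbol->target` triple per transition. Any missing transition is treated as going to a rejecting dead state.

start=s0; accept=s4; s0-0->s1; s0-1->s0; s1-0->s2; s1-1->s0; s2-0->s3; s2-1->s0; s3-0->s4; s3-1->s0; s4-0->s4; s4-1->s4

States s0..s3 record the length of the longest prefix of `0000` that matches the current input suffix. Reaching s4 means `0000` has been seen, and we stay there forever. Accept from s4.
5 states suffice.
        0   1  
>  s0   s1  s0 
   s1   s2  s0 
   s2   s3  s0 
   s3   s4  s0 
 * s4   s4  s4 
(> = start, * = accepting)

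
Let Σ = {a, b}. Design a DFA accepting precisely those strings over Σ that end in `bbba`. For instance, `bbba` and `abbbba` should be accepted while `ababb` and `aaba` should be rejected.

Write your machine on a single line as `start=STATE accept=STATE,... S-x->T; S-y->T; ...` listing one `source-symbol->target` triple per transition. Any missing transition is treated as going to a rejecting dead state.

Let each state record the length of the longest suffix of the input read so far that is also a prefix of `bbba`. s1 means the last symbol is `b`; s2 means the last 2 symbols are `bb`; s3 means the last 3 symbols are `bbb`; s4 means the last 4 symbols are `bbba`. Accept only at s4, where the string currently ends in `bbba`.
5 states suffice.
        a   b  
>  s0   s0  s1 
   s1   s0  s2 
   s2   s0  s3 
   s3   s4  s3 
 * s4   s0  s1 
(> = start, * = accepting)

start=s0; accept=s4; s0-a->s0; s0-b->s1; s1-a->s0; s1-b->s2; s2-a->s0; s2-b->s3; s3-a->s4; s3-b->s3; s4-a->s0; s4-b->s1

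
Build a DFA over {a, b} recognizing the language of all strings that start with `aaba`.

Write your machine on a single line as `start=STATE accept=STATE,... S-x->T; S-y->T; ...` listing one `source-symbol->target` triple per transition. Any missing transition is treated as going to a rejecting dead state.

Check the first 4 symbols one by one: S0 through S3 record how many have matched `aaba` so far; any wrong symbol goes to the dead state S5. After all 4 match we enter the accepting sink S4.
A 6-state machine:
        a   b  
>  S0   S1  S5 
   S1   S2  S5 
   S2   S5  S3 
   S3   S4  S5 
 * S4   S4  S4 
   S5   S5  S5 
(> = start, * = accepting)

start=S0; accept=S4; S0-a->S1; S0-b->S5; S1-a->S2; S1-b->S5; S2-a->S5; S2-b->S3; S3-a->S4; S3-b->S5; S4-a->S4; S4-b->S4; S5-a->S5; S5-b->S5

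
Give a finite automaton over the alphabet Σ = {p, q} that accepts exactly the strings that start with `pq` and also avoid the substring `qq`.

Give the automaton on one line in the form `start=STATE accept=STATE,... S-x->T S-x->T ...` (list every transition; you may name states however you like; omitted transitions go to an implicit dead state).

Build one automaton per condition and run them in lockstep. The first has 4 states tracking whether the input so far still matches the prefix `pq`; the second has 3 states tracking partial matches of the forbidden pattern `qq`. A product state is a pair (one from each), accepting exactly when both do. Equivalent product states are then merged.
With 5 states:
        p   q  
>  S0   S1  S2 
   S1   S2  S3 
   S2   S2  S2 
 * S3   S4  S2 
 * S4   S4  S3 
(> = start, * = accepting)

start=S0 accept=S3,S4 S0-p->S1 S0-q->S2 S1-p->S2 S1-q->S3 S2-p->S2 S2-q->S2 S3-p->S4 S3-q->S2 S4-p->S4 S4-q->S3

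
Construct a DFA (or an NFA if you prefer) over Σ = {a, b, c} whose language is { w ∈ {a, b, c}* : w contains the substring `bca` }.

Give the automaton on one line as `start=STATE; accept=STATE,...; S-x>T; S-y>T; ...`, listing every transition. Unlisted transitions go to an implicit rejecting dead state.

States S0..S2 record the length of the longest prefix of `bca` that matches the current input suffix. Reaching S3 means `bca` has been seen, and we stay there forever. Accept from S3.
A 4-state machine:
        a   b   c  
>  S0   S0  S1  S0 
   S1   S0  S1  S2 
   S2   S3  S1  S0 
 * S3   S3  S3  S3 
(> = start, * = accepting)

start=S0; accept=S3; S0-a>S0; S0-b>S1; S0-c>S0; S1-a>S0; S1-b>S1; S1-c>S2; S2-a>S3; S2-b>S1; S2-c>S0; S3-a>S3; S3-b>S3; S3-c>S3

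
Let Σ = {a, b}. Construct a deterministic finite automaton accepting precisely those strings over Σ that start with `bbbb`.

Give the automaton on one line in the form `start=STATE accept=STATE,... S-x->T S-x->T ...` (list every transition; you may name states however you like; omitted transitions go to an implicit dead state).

start=s0 accept=s4 s0-a->s5 s0-b->s1 s1-a->s5 s1-b->s2 s2-a->s5 s2-b->s3 s3-a->s5 s3-b->s4 s4-a->s4 s4-b->s4 s5-a->s5 s5-b->s5

Walk along `bbbb` while the input agrees: from s0 take `b` to s1, and so on. Any deviation drops to the rejecting sink s5. Once s4 is reached the prefix is confirmed and every continuation is accepted.
6 states suffice.
        a   b  
>  s0   s5  s1 
   s1   s5  s2 
   s2   s5  s3 
   s3   s5  s4 
 * s4   s4  s4 
   s5   s5  s5 
(> = start, * = accepting)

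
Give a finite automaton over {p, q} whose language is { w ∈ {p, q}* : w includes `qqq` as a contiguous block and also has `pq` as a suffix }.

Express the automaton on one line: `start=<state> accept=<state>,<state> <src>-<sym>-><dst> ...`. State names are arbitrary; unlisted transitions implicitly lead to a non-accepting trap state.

Run two small machines in parallel and take their product. One (4 states) tracks whether and how much of `qqq` has been seen; the other (3 states) tracks how much of the suffix `pq` has currently been matched. Each combined state is a pair, one component from each; accept when both components accept.
An 8-state machine:
       p  q 
>  A   B  C 
   B   B  D 
   C   B  E 
   D   B  E 
   E   B  F 
   F   G  F 
   G   G  H 
 * H   G  F 
(> = start, * = accepting)

start=A accept=H A-p->B A-q->C B-p->B B-q->D C-p->B C-q->E D-p->B D-q->E E-p->B E-q->F F-p->G F-q->F G-p->G G-q->H H-p->G H-q->F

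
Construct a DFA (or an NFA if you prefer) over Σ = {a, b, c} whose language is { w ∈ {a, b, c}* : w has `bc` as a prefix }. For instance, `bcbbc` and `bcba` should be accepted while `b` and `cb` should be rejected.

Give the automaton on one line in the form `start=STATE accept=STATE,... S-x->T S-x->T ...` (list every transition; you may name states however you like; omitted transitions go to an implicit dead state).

Walk along `bc` while the input agrees: from q0 take `b` to q1, and so on. Any deviation drops to the rejecting sink q3. Once q2 is reached the prefix is confirmed and every continuation is accepted.
4 states suffice.
        a   b   c  
>  q0   q3  q1  q3 
   q1   q3  q3  q2 
 * q2   q2  q2  q2 
   q3   q3  q3  q3 
(> = start, * = accepting)

start=q0 accept=q2 q0-a->q3 q0-b->q1 q0-c->q3 q1-a->q3 q1-b->q3 q1-c->q2 q2-a->q2 q2-b->q2 q2-c->q2 q3-a->q3 q3-b->q3 q3-c->q3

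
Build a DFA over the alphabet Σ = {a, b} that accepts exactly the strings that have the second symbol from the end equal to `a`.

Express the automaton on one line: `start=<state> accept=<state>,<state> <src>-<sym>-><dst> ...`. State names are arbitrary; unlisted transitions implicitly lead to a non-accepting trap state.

A DFA must remember the last 2 symbols (since which symbol is second-to-last isn't known until the input ends). Use one state per possible window of the last ≤2 symbols; accept from those whose window starts with `a`.
7 states suffice.
        a   b  
>  q0   q1  q2 
   q1   q3  q4 
   q2   q5  q6 
 * q3   q3  q4 
 * q4   q5  q6 
   q5   q3  q4 
   q6   q5  q6 
(> = start, * = accepting)

start=q0 accept=q3,q4 q0-a->q1 q0-b->q2 q1-a->q3 q1-b->q4 q2-a->q5 q2-b->q6 q3-a->q3 q3-b->q4 q4-a->q5 q4-b->q6 q5-a->q3 q5-b->q4 q6-a->q5 q6-b->q6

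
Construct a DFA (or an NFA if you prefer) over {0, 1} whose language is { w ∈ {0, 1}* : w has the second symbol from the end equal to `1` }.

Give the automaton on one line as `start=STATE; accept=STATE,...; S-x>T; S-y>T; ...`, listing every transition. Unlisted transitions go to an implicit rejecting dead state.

A DFA must remember the last 2 symbols (since which symbol is second-to-last isn't known until the input ends). Use one state per possible window of the last ≤2 symbols; accept from those whose window starts with `1`.
With 7 states:
       0  1 
>  A   B  C 
   B   D  E 
   C   F  G 
   D   D  E 
   E   F  G 
 * F   D  E 
 * G   F  G 
(> = start, * = accepting)

start=A; accept=F,G; A-0>B; A-1>C; B-0>D; B-1>E; C-0>F; C-1>G; D-0>D; D-1>E; E-0>F; E-1>G; F-0>D; F-1>E; G-0>F; G-1>G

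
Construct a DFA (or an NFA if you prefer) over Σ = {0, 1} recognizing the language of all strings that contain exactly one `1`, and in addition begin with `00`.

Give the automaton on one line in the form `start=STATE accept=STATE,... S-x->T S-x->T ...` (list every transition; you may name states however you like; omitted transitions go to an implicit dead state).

start=A accept=E A-0->B A-1->C B-0->D B-1->C C-0->C C-1->C D-0->D D-1->E E-0->E E-1->C

Handle the two conditions separately and then intersect. One (3 states) tracks the count of `1`s, saturating at 2; the other (4 states) tracks whether the input so far still matches the prefix `00`. Each combined state is a pair, one component from each; accept when both components accept. After merging equivalent states the machine shrinks.
With 5 states:
       0  1 
>  A   B  C 
   B   D  C 
   C   C  C 
   D   D  E 
 * E   E  C 
(> = start, * = accepting)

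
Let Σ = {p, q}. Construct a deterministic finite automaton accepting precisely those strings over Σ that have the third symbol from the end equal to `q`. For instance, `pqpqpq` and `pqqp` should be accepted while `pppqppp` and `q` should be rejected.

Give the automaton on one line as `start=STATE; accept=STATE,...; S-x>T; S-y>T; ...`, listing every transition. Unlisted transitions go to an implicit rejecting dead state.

start=S0; accept=S11,S12,S13,S14; S0-p>S1; S0-q>S2; S1-p>S3; S1-q>S4; S2-p>S5; S2-q>S6; S3-p>S7; S3-q>S8; S4-p>S9; S4-q>S10; S5-p>S11; S5-q>S12; S6-p>S13; S6-q>S14; S7-p>S7; S7-q>S8; S8-p>S9; S8-q>S10; S9-p>S11; S9-q>S12; S10-p>S13; S10-q>S14; S11-p>S7; S11-q>S8; S12-p>S9; S12-q>S10; S13-p>S11; S13-q>S12; S14-p>S13; S14-q>S14

A DFA must remember the last 3 symbols (since which symbol is third-to-last isn't known until the input ends). Use one state per possible window of the last ≤3 symbols; accept from those whose window starts with `q`.
          p    q  
>  S0     S1   S2 
   S1     S3   S4 
   S2     S5   S6 
   S3     S7   S8 
   S4     S9  S10 
   S5    S11  S12 
   S6    S13  S14 
   S7     S7   S8 
   S8     S9  S10 
   S9    S11  S12 
   S10   S13  S14 
 * S11    S7   S8 
 * S12    S9  S10 
 * S13   S11  S12 
 * S14   S13  S14 
(> = start, * = accepting)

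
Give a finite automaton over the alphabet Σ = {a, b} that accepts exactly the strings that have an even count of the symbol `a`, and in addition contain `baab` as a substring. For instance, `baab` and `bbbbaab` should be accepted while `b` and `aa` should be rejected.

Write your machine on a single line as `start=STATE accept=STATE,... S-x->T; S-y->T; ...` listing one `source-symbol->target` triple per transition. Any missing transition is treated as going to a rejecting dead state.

Handle the two conditions separately and then intersect. One (2 states) tracks the count of `a`s modulo 2; the other (5 states) tracks whether and how much of `baab` has been seen. Each combined state is a pair, one component from each; accept when both components accept.
With 10 states:
        a   b  
>  q0   q1  q2 
   q1   q0  q3 
   q2   q4  q2 
   q3   q5  q3 
   q4   q6  q3 
   q5   q7  q2 
   q6   q1  q8 
   q7   q0  q9 
 * q8   q9  q8 
   q9   q8  q9 
(> = start, * = accepting)

start=q0; accept=q8; q0-a->q1; q0-b->q2; q1-a->q0; q1-b->q3; q2-a->q4; q2-b->q2; q3-a->q5; q3-b->q3; q4-a->q6; q4-b->q3; q5-a->q7; q5-b->q2; q6-a->q1; q6-b->q8; q7-a->q0; q7-b->q9; q8-a->q9; q8-b->q8; q9-a->q8; q9-b->q9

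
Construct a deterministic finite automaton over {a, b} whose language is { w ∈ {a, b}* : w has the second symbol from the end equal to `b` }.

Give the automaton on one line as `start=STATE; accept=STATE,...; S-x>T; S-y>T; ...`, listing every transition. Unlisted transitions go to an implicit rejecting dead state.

start=q0; accept=q5,q6; q0-a>q1; q0-b>q2; q1-a>q3; q1-b>q4; q2-a>q5; q2-b>q6; q3-a>q3; q3-b>q4; q4-a>q5; q4-b>q6; q5-a>q3; q5-b>q4; q6-a>q5; q6-b>q6

A DFA must remember the last 2 symbols (since which symbol is second-to-last isn't known until the input ends). Use one state per possible window of the last ≤2 symbols; accept from those whose window starts with `b`.
        a   b  
>  q0   q1  q2 
   q1   q3  q4 
   q2   q5  q6 
   q3   q3  q4 
   q4   q5  q6 
 * q5   q3  q4 
 * q6   q5  q6 
(> = start, * = accepting)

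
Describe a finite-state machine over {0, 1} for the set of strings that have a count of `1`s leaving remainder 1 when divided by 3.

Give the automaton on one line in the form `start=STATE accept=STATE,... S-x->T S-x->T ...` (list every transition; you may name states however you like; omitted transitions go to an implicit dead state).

start=q0 accept=q1 q0-0->q0 q0-1->q1 q1-0->q1 q1-1->q2 q2-0->q2 q2-1->q0

The only thing that matters is how many `1`s have appeared, reduced mod 3. Use one state per residue: q0 for 0, …, q2 for 2. Reading `1` moves to the next residue; anything else stays put. q1 is accepting.
        0   1  
>  q0   q0  q1 
 * q1   q1  q2 
   q2   q2  q0 
(> = start, * = accepting)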